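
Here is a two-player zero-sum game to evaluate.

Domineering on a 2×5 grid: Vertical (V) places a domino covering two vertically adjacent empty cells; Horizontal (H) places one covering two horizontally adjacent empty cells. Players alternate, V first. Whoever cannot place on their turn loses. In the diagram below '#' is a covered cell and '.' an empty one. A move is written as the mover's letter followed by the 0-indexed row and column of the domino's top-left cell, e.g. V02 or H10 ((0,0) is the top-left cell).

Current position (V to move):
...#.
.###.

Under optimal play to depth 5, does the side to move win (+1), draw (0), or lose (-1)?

ply 1, V at ...#./.###. | V00=+1→#..#./####.*; V04=-1→...##/.####
ply 2, H at #..#./####. | H01=-1→####./####.*
ply 3, V at ####./####. | V04=+1→#####/#####*
ply 4: #####/##### is terminal -1 (H); from ...#./.###. depth 5

value(...#./.###., V) = +1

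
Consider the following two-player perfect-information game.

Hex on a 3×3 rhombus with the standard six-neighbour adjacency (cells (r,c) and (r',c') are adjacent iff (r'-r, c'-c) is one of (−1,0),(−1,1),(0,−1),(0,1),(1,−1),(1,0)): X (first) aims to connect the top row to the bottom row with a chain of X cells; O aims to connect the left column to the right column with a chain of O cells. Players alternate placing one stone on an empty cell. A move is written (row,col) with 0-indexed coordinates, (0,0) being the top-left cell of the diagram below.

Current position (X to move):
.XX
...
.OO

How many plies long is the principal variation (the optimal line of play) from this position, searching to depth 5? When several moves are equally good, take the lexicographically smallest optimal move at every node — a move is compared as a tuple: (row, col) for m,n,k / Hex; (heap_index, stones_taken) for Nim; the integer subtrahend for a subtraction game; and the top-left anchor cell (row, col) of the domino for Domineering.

PV length from [.XX/.../.OO]: 3 plies

[.XX/.../.OO] X move#1: (0,0):-1/XXX/.../.OO, (1,0):-1/.XX/X../.OO, (1,1):-1/.XX/.X./.OO, (1,2):-1/.XX/..X/.OO, (2,0):+1/.XX/.../XOO*
[.XX/.../XOO] O move#2: (0,0):-1/OXX/.../XOO*, (1,0):-1/.XX/O../XOO, (1,1):-1/.XX/.O./XOO, (1,2):-1/.XX/..O/XOO
[OXX/.../XOO] X move#3: (1,0):+1/OXX/X../XOO*, (1,1):+1/OXX/.X./XOO, (1,2):+1/OXX/..X/XOO
[OXX/X../XOO] end (terminal -1, O#4); searched .XX/.../.OO to 5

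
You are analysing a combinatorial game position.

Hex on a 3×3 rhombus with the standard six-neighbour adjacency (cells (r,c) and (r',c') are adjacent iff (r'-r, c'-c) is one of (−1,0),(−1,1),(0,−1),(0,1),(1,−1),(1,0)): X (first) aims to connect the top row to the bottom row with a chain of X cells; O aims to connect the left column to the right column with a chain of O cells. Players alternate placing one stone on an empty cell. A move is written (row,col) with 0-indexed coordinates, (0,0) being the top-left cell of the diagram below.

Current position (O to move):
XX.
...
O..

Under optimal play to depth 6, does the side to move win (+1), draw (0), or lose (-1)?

[XX./.../O..] O move#1: (0,2):+1/XXO/.../O..*, (1,0):-1/XX./O../O.., (1,1):+1/XX./.O./O.., (1,2):+1/XX./..O/O.., (2,1):+1/XX./.../OO., (2,2):+1/XX./.../O.O
[XXO/.../O..] X move#2: (1,0):-1/XXO/X../O..*, (1,1):-1/XXO/.X./O.., (1,2):-1/XXO/..X/O.., (2,1):-1/XXO/.../OX., (2,2):-1/XXO/.../O.X
[XXO/X../O..] O move#3: (1,1):+1/XXO/XO./O..*, (1,2):+1/XXO/X.O/O.., (2,1):+1/XXO/X../OO., (2,2):+1/XXO/X../O.O
[XXO/XO./O..] end (terminal -1, X#4); searched XX./.../O.. to 6

value(XX./.../O.., O) = +1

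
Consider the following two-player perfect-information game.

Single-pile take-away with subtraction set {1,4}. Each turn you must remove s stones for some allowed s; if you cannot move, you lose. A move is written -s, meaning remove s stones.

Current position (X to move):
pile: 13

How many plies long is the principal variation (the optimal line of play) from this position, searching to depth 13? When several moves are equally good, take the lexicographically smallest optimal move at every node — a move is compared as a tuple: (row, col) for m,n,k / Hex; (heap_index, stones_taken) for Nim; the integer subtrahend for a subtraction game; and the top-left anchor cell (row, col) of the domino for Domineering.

PV length from [13]: 7 plies

[13] X move#1: -1:+1/12*, -4:-1/9
[12] O move#2: -1:-1/11*, -4:-1/8
[11] X move#3: -1:+1/10*, -4:+1/7
[10] O move#4: -1:-1/9*, -4:-1/6
[9] X move#5: -1:-1/8, -4:+1/5*
[5] O move#6: -1:-1/4*, -4:-1/1
[4] X move#7: -1:-1/3, -4:+1/0*
[0] end (terminal -1, O#8); searched 13 to 13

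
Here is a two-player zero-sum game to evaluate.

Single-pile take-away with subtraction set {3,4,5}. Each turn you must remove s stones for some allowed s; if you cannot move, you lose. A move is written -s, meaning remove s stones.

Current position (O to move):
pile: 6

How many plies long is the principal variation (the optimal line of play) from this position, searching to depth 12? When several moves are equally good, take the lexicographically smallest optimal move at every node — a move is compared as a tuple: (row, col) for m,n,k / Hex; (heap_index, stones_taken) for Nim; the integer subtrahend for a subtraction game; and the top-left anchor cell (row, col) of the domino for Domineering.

ply 1, O at 6 | -3=-1→3; -4=+1→2*; -5=+1→1
ply 2: 2 is terminal -1 (X); from 6 depth 12

PV length from [6]: 1 ply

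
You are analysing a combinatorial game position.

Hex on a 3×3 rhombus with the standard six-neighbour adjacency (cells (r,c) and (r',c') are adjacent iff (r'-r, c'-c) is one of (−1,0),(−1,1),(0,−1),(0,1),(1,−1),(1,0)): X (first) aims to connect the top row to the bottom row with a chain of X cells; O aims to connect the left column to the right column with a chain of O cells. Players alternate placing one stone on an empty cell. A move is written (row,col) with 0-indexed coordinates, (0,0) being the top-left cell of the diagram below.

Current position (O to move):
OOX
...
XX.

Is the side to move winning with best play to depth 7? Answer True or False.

O winning at [OOX/.../XX.]: False

ply 1, O at OOX/.../XX. | (1,0)=-1→OOX/O../XX.*; (1,1)=-1→OOX/.O./XX.; (1,2)=-1→OOX/..O/XX.; (2,2)=-1→OOX/.../XXO
ply 2, X at OOX/O../XX. | (1,1)=+1→OOX/OX./XX.*; (1,2)=+1→OOX/O.X/XX.; (2,2)=+1→OOX/O../XXX
ply 3: OOX/OX./XX. is terminal -1 (O); from OOX/.../XX. depth 7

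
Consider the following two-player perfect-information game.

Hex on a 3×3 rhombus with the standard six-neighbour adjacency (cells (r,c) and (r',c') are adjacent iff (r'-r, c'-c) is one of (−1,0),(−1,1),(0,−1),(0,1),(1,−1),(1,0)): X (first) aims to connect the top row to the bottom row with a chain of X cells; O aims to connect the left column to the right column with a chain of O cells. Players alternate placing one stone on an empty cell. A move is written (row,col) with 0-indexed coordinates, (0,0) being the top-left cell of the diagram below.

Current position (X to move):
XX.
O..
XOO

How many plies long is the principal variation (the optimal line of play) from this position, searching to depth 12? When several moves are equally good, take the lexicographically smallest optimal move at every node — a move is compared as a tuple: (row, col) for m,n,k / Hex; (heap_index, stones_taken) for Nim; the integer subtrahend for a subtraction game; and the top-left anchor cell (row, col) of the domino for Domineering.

[XX./O../XOO] X move#1: (0,2):-1/XXX/O../XOO, (1,1):+1/XX./OX./XOO*, (1,2):-1/XX./O.X/XOO
[XX./OX./XOO] end (terminal -1, O#2); searched XX./O../XOO to 12

PV length from [XX./O../XOO]: 1 ply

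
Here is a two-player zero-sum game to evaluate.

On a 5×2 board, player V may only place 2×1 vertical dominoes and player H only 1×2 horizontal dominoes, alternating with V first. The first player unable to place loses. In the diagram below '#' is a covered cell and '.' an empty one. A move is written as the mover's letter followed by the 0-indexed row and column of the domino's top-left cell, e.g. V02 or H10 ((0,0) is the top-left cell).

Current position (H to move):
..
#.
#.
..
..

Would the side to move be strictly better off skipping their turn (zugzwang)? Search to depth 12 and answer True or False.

zugzwang(../#./#./../.., H) = False

p1 H@[../#./#./../..]: H00[##/#./#./../..]-1 H30[../#./#./##/..]+1* H40[../#./#./../##]+1
p2 V@[../#./#./##/..]: V01[.#/##/#./##/..]-1* V11[../##/##/##/..]-1
p3 H@[.#/##/#./##/..]: H40[.#/##/#./##/##]+1*
p4 V@[.#/##/#./##/##] terminal -1; root [../#./#./../..] d12
if H skipped the turn, V would face:
~ p1 V@[../#./#./../..]: V01[.#/##/#./../..]-1 V11[../##/##/../..]-1 V21[../#./##/.#/..]+1* V30[../#./#./#./#.]+1 V31[../#./#./.#/.#]+1
~ p2 H@[../#./##/.#/..]: H00[##/#./##/.#/..]-1* H40[../#./##/.#/##]-1
~ p3 V@[##/#./##/.#/..]: V30[##/#./##/##/#.]+1*
~ p4 H@[##/#./##/##/#.] terminal -1; root [../#./#./../..] d12
compare (H): move=+1 vs pass=-1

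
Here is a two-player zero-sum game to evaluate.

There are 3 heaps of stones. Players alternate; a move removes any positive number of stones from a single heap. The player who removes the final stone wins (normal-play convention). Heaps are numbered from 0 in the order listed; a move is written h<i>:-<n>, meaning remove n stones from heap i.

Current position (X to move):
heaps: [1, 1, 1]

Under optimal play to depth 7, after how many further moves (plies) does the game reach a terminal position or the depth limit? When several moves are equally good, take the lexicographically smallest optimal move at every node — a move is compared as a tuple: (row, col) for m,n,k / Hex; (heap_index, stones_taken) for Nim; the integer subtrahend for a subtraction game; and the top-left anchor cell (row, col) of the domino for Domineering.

PV length from [(1,1,1)]: 3 plies

p1 X@[(1,1,1)]: h0:-1[(0,1,1)]+1* h1:-1[(1,0,1)]+1 h2:-1[(1,1,0)]+1
p2 O@[(0,1,1)]: h1:-1[(0,0,1)]-1* h2:-1[(0,1,0)]-1
p3 X@[(0,0,1)]: h2:-1[(0,0,0)]+1*
p4 O@[(0,0,0)] terminal -1; root [(1,1,1)] d7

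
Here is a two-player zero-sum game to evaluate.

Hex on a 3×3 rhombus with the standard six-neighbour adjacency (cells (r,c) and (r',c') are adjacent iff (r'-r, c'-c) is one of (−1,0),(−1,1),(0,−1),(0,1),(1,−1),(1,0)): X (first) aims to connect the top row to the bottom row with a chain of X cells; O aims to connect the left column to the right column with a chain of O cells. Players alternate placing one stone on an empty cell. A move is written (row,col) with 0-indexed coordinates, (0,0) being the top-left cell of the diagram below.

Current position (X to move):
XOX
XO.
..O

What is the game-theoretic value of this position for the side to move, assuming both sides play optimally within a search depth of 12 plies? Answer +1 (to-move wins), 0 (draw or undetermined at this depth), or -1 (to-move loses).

[XOX/XO./..O] X move#1: (1,2):+1/XOX/XOX/..O*, (2,0):+1/XOX/XO./X.O, (2,1):+1/XOX/XO./.XO
[XOX/XOX/..O] O move#2: (2,0):-1/XOX/XOX/O.O*, (2,1):-1/XOX/XOX/.OO
[XOX/XOX/O.O] X move#3: (2,1):+1/XOX/XOX/OXO*
[XOX/XOX/OXO] end (terminal -1, O#4); searched XOX/XO./..O to 12

value(XOX/XO./..O, X) = +1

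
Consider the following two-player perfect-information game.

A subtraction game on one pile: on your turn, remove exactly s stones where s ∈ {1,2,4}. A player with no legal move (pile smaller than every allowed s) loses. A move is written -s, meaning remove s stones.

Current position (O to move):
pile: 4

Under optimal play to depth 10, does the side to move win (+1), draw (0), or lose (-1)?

ply 1, O at 4 | -1=+1→3*; -2=-1→2; -4=+1→0
ply 2, X at 3 | -1=-1→2*; -2=-1→1
ply 3, O at 2 | -1=-1→1; -2=+1→0*
ply 4: 0 is terminal -1 (X); from 4 depth 10

value(4, O) = +1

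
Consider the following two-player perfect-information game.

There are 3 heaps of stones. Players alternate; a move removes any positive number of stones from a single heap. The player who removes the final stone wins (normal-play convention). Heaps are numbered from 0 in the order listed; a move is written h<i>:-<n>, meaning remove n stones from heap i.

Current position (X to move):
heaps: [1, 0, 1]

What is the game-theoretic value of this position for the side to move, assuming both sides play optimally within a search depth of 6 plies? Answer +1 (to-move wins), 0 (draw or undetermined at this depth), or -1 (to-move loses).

value((1,0,1), X) = -1

ply 1, X at (1,0,1) | h0:-1=-1→(0,0,1)*; h2:-1=-1→(1,0,0)
ply 2, O at (0,0,1) | h2:-1=+1→(0,0,0)*
ply 3: (0,0,0) is terminal -1 (X); from (1,0,1) depth 6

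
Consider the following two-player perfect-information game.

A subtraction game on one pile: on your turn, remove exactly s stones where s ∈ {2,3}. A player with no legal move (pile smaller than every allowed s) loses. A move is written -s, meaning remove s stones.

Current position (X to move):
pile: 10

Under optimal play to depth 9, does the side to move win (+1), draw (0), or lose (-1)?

ply 1, X at 10 | -2=-1→8*; -3=-1→7
ply 2, O at 8 | -2=+1→6*; -3=+1→5
ply 3, X at 6 | -2=-1→4*; -3=-1→3
ply 4, O at 4 | -2=-1→2; -3=+1→1*
ply 5: 1 is terminal -1 (X); from 10 depth 9

value(10, X) = -1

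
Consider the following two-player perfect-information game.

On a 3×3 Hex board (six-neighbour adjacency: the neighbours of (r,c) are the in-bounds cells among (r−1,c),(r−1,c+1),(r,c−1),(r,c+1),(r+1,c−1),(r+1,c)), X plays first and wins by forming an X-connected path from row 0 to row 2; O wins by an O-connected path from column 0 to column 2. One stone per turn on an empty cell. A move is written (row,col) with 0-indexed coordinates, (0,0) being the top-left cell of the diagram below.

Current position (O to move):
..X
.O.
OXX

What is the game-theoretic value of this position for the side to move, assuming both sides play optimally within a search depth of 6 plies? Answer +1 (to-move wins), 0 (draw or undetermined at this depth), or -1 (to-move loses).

[..X/.O./OXX] O move#1: (0,0):-1/O.X/.O./OXX, (0,1):-1/.OX/.O./OXX, (1,0):-1/..X/OO./OXX, (1,2):+1/..X/.OO/OXX*
[..X/.OO/OXX] end (terminal -1, X#2); searched ..X/.O./OXX to 6

value(..X/.O./OXX, O) = +1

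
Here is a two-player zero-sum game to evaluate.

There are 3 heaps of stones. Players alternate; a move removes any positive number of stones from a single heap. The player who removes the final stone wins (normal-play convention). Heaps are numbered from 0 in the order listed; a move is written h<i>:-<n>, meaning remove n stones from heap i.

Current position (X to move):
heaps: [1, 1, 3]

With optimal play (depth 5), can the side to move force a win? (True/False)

ply 1, X at (1,1,3) | h0:-1=-1→(0,1,3); h1:-1=-1→(1,0,3); h2:-1=-1→(1,1,2); h2:-2=-1→(1,1,1); h2:-3=+1→(1,1,0)*
ply 2, O at (1,1,0) | h0:-1=-1→(0,1,0)*; h1:-1=-1→(1,0,0)
ply 3, X at (0,1,0) | h1:-1=+1→(0,0,0)*
ply 4: (0,0,0) is terminal -1 (O); from (1,1,3) depth 5

X winning at [(1,1,3)]: True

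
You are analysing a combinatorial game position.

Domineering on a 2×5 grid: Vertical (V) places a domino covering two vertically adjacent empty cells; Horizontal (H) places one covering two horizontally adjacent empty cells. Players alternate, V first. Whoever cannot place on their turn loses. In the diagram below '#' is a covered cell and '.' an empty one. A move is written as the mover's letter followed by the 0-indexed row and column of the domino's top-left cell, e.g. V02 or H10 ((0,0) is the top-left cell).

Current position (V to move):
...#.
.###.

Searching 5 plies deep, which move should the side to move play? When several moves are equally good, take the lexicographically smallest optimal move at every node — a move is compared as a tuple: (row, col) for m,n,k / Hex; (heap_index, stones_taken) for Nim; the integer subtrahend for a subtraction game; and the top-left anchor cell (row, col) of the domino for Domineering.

V's best at [...#./.###.]: V00

[...#./.###.] V move#1: V00:+1/#..#./####.*, V04:-1/...##/.####
[#..#./####.] H move#2: H01:-1/####./####.*
[####./####.] V move#3: V04:+1/#####/#####*
[#####/#####] end (terminal -1, H#4); searched ...#./.###. to 5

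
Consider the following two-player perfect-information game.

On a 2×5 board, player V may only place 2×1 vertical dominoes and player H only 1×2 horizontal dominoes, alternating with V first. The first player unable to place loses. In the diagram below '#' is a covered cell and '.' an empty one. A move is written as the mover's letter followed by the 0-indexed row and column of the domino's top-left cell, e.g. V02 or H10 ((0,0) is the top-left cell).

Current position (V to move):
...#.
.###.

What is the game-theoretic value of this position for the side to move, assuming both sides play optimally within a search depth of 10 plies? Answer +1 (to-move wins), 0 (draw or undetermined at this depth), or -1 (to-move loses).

ply 1, V at ...#./.###. | V00=+1→#..#./####.*; V04=-1→...##/.####
ply 2, H at #..#./####. | H01=-1→####./####.*
ply 3, V at ####./####. | V04=+1→#####/#####*
ply 4: #####/##### is terminal -1 (H); from ...#./.###. depth 10

value(...#./.###., V) = +1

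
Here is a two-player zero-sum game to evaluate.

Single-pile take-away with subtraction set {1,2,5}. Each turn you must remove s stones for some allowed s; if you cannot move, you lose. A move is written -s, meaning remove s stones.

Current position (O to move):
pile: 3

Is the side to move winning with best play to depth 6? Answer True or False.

O winning at [3]: False

[3] O move#1: -1:-1/2*, -2:-1/1
[2] X move#2: -1:-1/1, -2:+1/0*
[0] end (terminal -1, O#3); searched 3 to 6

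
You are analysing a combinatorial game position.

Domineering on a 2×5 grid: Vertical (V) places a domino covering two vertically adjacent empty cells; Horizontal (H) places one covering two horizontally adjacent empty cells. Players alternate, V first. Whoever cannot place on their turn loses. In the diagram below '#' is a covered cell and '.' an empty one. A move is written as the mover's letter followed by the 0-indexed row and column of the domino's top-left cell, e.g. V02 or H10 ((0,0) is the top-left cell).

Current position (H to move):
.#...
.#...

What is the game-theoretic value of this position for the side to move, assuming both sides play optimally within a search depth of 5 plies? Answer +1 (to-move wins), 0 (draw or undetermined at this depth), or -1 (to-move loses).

p1 H@[.#.../.#...]: H02[.###./.#...]-1* H03[.#.##/.#...]-1 H12[.#.../.###.]-1 H13[.#.../.#.##]-1
p2 V@[.###./.#...]: V00[####./##...]-1 V04[.####/.#..#]+1*
p3 H@[.####/.#..#]: H12[.####/.####]-1*
p4 V@[.####/.####]: V00[#####/#####]+1*
p5 H@[#####/#####] terminal -1; root [.#.../.#...] d5

value(.#.../.#..., H) = -1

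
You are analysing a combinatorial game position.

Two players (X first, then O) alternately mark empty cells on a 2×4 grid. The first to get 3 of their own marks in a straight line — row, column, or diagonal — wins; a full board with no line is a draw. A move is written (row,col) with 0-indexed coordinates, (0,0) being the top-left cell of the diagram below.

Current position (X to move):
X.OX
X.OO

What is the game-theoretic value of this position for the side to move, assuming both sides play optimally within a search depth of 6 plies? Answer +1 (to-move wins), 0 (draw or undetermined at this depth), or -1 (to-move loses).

value(X.OX/X.OO, X) = 0

[X.OX/X.OO] X move#1: (0,1):-1/XXOX/X.OO, (1,1):+0/X.OX/XXOO*
[X.OX/XXOO] O move#2: (0,1):+0/XOOX/XXOO*
[XOOX/XXOO] end (terminal +0, X#3); searched X.OX/X.OO to 6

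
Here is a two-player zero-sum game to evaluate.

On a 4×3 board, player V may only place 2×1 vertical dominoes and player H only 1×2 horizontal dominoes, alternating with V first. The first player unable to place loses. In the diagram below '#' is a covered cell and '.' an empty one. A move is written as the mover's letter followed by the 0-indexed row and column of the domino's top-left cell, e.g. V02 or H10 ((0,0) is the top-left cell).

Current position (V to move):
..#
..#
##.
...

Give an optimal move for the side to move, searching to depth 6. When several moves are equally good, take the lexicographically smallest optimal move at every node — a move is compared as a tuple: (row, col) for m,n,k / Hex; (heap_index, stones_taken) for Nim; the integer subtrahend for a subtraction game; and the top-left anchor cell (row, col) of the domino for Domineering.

V's best at [..#/..#/##./...]: V00

p1 V@[..#/..#/##./...]: V00[#.#/#.#/##./...]+1* V01[.##/.##/##./...]+1 V22[..#/..#/###/..#]-1
p2 H@[#.#/#.#/##./...]: H30[#.#/#.#/##./##.]-1* H31[#.#/#.#/##./.##]-1
p3 V@[#.#/#.#/##./##.]: V01[###/###/##./##.]+1* V22[#.#/#.#/###/###]+1
p4 H@[###/###/##./##.] terminal -1; root [..#/..#/##./...] d6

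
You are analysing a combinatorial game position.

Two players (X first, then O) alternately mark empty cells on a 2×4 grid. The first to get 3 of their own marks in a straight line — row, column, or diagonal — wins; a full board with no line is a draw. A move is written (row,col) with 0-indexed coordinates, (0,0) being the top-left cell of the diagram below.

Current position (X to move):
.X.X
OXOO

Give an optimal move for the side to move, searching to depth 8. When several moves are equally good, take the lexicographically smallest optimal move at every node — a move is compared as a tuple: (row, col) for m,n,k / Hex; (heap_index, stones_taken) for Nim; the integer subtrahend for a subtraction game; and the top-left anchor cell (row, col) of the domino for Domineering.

X's best at [.X.X/OXOO]: (0,2)

ply 1, X at .X.X/OXOO | (0,0)=+0→XX.X/OXOO; (0,2)=+1→.XXX/OXOO*
ply 2: .XXX/OXOO is terminal -1 (O); from .X.X/OXOO depth 8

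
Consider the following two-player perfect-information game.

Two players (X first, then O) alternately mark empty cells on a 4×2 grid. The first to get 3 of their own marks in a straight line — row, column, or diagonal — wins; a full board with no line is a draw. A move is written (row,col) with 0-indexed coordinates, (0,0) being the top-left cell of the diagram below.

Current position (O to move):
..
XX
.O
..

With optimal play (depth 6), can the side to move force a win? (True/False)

O winning at [../XX/.O/..]: False

ply 1, O at ../XX/.O/.. | (0,0)=+0→O./XX/.O/..*; (0,1)=-1→.O/XX/.O/..; (2,0)=+0→../XX/OO/..; (3,0)=+0→../XX/.O/O.; (3,1)=-1→../XX/.O/.O
ply 2, X at O./XX/.O/.. | (0,1)=+0→OX/XX/.O/..*; (2,0)=+0→O./XX/XO/..; (3,0)=+0→O./XX/.O/X.; (3,1)=+0→O./XX/.O/.X
ply 3, O at OX/XX/.O/.. | (2,0)=+0→OX/XX/OO/..*; (3,0)=+0→OX/XX/.O/O.; (3,1)=+0→OX/XX/.O/.O
ply 4, X at OX/XX/OO/.. | (3,0)=+0→OX/XX/OO/X.*; (3,1)=+0→OX/XX/OO/.X
ply 5, O at OX/XX/OO/X. | (3,1)=+0→OX/XX/OO/XO*
ply 6: OX/XX/OO/XO is terminal +0 (X); from ../XX/.O/.. depth 6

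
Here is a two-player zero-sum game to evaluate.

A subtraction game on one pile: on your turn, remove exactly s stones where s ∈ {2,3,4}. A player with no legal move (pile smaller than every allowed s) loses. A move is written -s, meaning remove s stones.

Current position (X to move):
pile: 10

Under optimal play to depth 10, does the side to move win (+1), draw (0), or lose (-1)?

[10] X move#1: -2:-1/8, -3:+1/7*, -4:+1/6
[7] O move#2: -2:-1/5*, -3:-1/4, -4:-1/3
[5] X move#3: -2:-1/3, -3:-1/2, -4:+1/1*
[1] end (terminal -1, O#4); searched 10 to 10

value(10, X) = +1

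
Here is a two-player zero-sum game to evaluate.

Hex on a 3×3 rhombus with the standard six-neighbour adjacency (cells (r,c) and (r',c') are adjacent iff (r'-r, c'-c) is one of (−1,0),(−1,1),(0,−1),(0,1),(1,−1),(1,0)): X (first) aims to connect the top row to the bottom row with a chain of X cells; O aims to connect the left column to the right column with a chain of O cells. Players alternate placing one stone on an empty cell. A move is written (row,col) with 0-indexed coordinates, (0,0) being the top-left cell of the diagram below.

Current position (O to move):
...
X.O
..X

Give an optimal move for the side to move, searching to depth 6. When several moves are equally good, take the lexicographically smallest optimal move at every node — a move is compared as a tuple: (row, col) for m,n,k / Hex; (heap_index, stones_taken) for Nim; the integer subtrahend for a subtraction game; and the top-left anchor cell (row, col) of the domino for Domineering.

O's best at [.../X.O/..X]: (2,0)

p1 O@[.../X.O/..X]: (0,0)[O../X.O/..X]-1 (0,1)[.O./X.O/..X]-1 (0,2)[..O/X.O/..X]-1 (1,1)[.../XOO/..X]-1 (2,0)[.../X.O/O.X]+1* (2,1)[.../X.O/.OX]-1
p2 X@[.../X.O/O.X]: (0,0)[X../X.O/O.X]-1* (0,1)[.X./X.O/O.X]-1 (0,2)[..X/X.O/O.X]-1 (1,1)[.../XXO/O.X]-1 (2,1)[.../X.O/OXX]-1
p3 O@[X../X.O/O.X]: (0,1)[XO./X.O/O.X]+1* (0,2)[X.O/X.O/O.X]+1 (1,1)[X../XOO/O.X]+1 (2,1)[X../X.O/OOX]+1
p4 X@[XO./X.O/O.X]: (0,2)[XOX/X.O/O.X]-1* (1,1)[XO./XXO/O.X]-1 (2,1)[XO./X.O/OXX]-1
p5 O@[XOX/X.O/O.X]: (1,1)[XOX/XOO/O.X]+1* (2,1)[XOX/X.O/OOX]+1
p6 X@[XOX/XOO/O.X] terminal -1; root [.../X.O/..X] d6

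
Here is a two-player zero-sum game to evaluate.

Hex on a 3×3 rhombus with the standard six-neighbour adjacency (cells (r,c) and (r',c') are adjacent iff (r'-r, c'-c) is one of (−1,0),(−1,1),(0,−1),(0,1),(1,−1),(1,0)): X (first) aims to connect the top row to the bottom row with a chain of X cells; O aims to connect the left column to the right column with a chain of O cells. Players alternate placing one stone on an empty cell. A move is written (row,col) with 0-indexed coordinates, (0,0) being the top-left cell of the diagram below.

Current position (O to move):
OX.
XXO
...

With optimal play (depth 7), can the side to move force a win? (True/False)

O winning at [OX./XXO/...]: False

ply 1, O at OX./XXO/... | (0,2)=-1→OXO/XXO/...*; (2,0)=-1→OX./XXO/O..; (2,1)=-1→OX./XXO/.O.; (2,2)=-1→OX./XXO/..O
ply 2, X at OXO/XXO/... | (2,0)=+1→OXO/XXO/X..*; (2,1)=+1→OXO/XXO/.X.; (2,2)=+1→OXO/XXO/..X
ply 3: OXO/XXO/X.. is terminal -1 (O); from OX./XXO/... depth 7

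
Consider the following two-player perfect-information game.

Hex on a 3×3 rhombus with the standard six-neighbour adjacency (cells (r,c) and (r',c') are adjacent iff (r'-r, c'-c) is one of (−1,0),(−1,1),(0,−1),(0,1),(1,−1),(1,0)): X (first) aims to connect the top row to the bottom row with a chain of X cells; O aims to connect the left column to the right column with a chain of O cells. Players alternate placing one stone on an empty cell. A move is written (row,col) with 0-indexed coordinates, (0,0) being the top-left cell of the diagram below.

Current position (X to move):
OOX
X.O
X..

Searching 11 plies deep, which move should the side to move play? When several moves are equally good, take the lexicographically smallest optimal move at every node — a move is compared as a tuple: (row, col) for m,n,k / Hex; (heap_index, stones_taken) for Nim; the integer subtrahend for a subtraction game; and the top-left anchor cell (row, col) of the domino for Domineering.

X's best at [OOX/X.O/X..]: (1,1)

ply 1, X at OOX/X.O/X.. | (1,1)=+1→OOX/XXO/X..*; (2,1)=-1→OOX/X.O/XX.; (2,2)=-1→OOX/X.O/X.X
ply 2: OOX/XXO/X.. is terminal -1 (O); from OOX/X.O/X.. depth 11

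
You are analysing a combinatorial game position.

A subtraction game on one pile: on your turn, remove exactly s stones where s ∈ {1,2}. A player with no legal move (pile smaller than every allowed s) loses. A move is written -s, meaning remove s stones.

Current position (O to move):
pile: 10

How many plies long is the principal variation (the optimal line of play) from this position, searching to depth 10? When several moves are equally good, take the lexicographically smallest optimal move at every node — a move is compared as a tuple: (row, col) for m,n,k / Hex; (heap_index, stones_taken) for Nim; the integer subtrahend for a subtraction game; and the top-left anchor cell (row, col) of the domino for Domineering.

p1 O@[10]: -1[9]+1* -2[8]-1
p2 X@[9]: -1[8]-1* -2[7]-1
p3 O@[8]: -1[7]-1 -2[6]+1*
p4 X@[6]: -1[5]-1* -2[4]-1
p5 O@[5]: -1[4]-1 -2[3]+1*
p6 X@[3]: -1[2]-1* -2[1]-1
p7 O@[2]: -1[1]-1 -2[0]+1*
p8 X@[0] terminal -1; root [10] d10

PV length from [10]: 7 plies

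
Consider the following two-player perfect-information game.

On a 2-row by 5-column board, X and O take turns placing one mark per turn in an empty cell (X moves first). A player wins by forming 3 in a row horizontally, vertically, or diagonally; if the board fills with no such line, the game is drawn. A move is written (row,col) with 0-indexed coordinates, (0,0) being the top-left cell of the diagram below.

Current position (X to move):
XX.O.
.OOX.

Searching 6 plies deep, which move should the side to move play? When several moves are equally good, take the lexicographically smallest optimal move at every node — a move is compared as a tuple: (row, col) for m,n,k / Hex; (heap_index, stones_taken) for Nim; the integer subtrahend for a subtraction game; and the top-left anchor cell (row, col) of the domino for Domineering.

p1 X@[XX.O./.OOX.]: (0,2)[XXXO./.OOX.]+1* (0,4)[XX.OX/.OOX.]-1 (1,0)[XX.O./XOOX.]+0 (1,4)[XX.O./.OOXX]-1
p2 O@[XXXO./.OOX.] terminal -1; root [XX.O./.OOX.] d6

X's best at [XX.O./.OOX.]: (0,2)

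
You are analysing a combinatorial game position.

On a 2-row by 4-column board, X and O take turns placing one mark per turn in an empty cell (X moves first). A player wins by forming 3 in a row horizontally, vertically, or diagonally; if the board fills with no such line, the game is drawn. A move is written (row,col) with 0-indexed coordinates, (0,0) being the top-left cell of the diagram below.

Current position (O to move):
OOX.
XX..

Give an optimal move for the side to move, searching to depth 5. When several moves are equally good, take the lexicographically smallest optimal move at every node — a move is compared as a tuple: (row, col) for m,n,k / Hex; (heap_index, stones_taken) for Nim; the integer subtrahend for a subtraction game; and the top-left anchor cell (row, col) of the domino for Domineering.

ply 1, O at OOX./XX.. | (0,3)=-1→OOXO/XX..; (1,2)=+0→OOX./XXO.*; (1,3)=-1→OOX./XX.O
ply 2, X at OOX./XXO. | (0,3)=+0→OOXX/XXO.*; (1,3)=+0→OOX./XXOX
ply 3, O at OOXX/XXO. | (1,3)=+0→OOXX/XXOO*
ply 4: OOXX/XXOO is terminal +0 (X); from OOX./XX.. depth 5

O's best at [OOX./XX..]: (1,2)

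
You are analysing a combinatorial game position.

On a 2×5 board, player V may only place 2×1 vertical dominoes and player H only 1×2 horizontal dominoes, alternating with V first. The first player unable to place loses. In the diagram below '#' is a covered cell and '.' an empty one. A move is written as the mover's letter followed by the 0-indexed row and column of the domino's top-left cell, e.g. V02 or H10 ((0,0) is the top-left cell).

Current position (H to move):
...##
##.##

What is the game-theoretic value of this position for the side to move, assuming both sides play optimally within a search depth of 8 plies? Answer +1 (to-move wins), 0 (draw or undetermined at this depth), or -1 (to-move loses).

ply 1, H at ...##/##.## | H00=-1→##.##/##.##; H01=+1→.####/##.##*
ply 2: .####/##.## is terminal -1 (V); from ...##/##.## depth 8

value(...##/##.##, H) = +1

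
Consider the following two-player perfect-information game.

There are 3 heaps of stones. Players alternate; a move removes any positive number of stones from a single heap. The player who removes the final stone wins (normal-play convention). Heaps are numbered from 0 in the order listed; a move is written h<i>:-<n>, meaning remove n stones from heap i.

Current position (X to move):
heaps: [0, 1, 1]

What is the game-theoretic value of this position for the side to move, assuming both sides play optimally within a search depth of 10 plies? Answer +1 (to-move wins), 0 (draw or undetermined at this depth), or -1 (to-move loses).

ply 1, X at (0,1,1) | h1:-1=-1→(0,0,1)*; h2:-1=-1→(0,1,0)
ply 2, O at (0,0,1) | h2:-1=+1→(0,0,0)*
ply 3: (0,0,0) is terminal -1 (X); from (0,1,1) depth 10

value((0,1,1), X) = -1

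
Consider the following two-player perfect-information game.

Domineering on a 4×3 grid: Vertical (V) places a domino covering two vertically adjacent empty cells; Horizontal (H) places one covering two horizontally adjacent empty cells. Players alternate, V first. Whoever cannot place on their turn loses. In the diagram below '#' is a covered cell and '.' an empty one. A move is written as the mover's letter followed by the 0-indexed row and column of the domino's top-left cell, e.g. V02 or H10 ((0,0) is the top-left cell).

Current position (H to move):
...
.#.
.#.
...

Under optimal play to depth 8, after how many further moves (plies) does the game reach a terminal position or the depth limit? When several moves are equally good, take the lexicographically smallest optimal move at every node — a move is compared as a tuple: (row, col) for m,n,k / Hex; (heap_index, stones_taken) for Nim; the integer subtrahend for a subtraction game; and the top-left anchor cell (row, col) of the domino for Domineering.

PV length from [.../.#./.#./...]: 4 plies

ply 1, H at .../.#./.#./... | H00=-1→##./.#./.#./...*; H01=-1→.##/.#./.#./...; H30=-1→.../.#./.#./##.; H31=-1→.../.#./.#./.##
ply 2, V at ##./.#./.#./... | V02=+1→###/.##/.#./...*; V10=+1→##./##./##./...; V12=+1→##./.##/.##/...; V20=+1→##./.#./##./#..; V22=+1→##./.#./.##/..#
ply 3, H at ###/.##/.#./... | H30=-1→###/.##/.#./##.*; H31=-1→###/.##/.#./.##
ply 4, V at ###/.##/.#./##. | V10=+1→###/###/##./##.*; V22=+1→###/.##/.##/###
ply 5: ###/###/##./##. is terminal -1 (H); from .../.#./.#./... depth 8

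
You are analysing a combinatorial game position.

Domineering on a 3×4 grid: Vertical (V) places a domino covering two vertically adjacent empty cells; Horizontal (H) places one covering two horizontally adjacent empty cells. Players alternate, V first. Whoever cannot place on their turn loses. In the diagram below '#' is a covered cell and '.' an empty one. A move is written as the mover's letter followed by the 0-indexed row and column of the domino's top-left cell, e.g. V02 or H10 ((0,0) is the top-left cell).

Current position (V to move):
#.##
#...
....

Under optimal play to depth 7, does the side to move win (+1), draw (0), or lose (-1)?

value(#.##/#.../...., V) = +1

[#.##/#.../....] V move#1: V01:-1/####/##../...., V11:-1/#.##/##../.#.., V12:+1/#.##/#.#./..#.*, V13:-1/#.##/#..#/...#
[#.##/#.#./..#.] H move#2: H20:-1/#.##/#.#./###.*
[#.##/#.#./###.] V move#3: V01:+1/####/###./###.*, V13:+1/#.##/#.##/####
[####/###./###.] end (terminal -1, H#4); searched #.##/#.../.... to 7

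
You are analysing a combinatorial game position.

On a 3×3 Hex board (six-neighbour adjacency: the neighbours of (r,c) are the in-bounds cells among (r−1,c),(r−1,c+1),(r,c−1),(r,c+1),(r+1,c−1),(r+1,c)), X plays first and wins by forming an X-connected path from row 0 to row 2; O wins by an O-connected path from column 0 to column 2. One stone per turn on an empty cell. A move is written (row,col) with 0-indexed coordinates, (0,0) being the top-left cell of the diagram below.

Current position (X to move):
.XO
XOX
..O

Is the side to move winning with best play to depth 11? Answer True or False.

[.XO/XOX/..O] X move#1: (0,0):-1/XXO/XOX/..O, (2,0):+1/.XO/XOX/X.O*, (2,1):-1/.XO/XOX/.XO
[.XO/XOX/X.O] end (terminal -1, O#2); searched .XO/XOX/..O to 11

X winning at [.XO/XOX/..O]: True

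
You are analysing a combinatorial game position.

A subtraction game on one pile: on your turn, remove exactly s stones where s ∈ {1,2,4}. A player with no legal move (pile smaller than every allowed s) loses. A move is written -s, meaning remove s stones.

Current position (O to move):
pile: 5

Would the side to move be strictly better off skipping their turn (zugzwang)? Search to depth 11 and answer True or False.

zugzwang(5, O) = False

p1 O@[5]: -1[4]-1 -2[3]+1* -4[1]-1
p2 X@[3]: -1[2]-1* -2[1]-1
p3 O@[2]: -1[1]-1 -2[0]+1*
p4 X@[0] terminal -1; root [5] d11
if O skipped the turn, X would face:
~ p1 X@[5]: -1[4]-1 -2[3]+1* -4[1]-1
~ p2 O@[3]: -1[2]-1* -2[1]-1
~ p3 X@[2]: -1[1]-1 -2[0]+1*
~ p4 O@[0] terminal -1; root [5] d11
compare (O): move=+1 vs pass=-1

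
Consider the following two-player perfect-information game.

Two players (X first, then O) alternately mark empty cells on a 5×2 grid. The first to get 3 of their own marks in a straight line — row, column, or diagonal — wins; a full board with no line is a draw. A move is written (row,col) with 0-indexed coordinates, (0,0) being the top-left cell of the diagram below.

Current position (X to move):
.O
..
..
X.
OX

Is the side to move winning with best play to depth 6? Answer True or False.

X winning at [.O/../../X./OX]: False

ply 1, X at .O/../../X./OX | (0,0)=+0→XO/../../X./OX*; (1,0)=+0→.O/X./../X./OX; (1,1)=+0→.O/.X/../X./OX; (2,0)=+0→.O/../X./X./OX; (2,1)=+0→.O/../.X/X./OX; (3,1)=+0→.O/../../XX/OX
ply 2, O at XO/../../X./OX | (1,0)=+0→XO/O./../X./OX*; (1,1)=+0→XO/.O/../X./OX; (2,0)=+0→XO/../O./X./OX; (2,1)=+0→XO/../.O/X./OX; (3,1)=+0→XO/../../XO/OX
ply 3, X at XO/O./../X./OX | (1,1)=+0→XO/OX/../X./OX*; (2,0)=+0→XO/O./X./X./OX; (2,1)=+0→XO/O./.X/X./OX; (3,1)=+0→XO/O./../XX/OX
ply 4, O at XO/OX/../X./OX | (2,0)=+0→XO/OX/O./X./OX*; (2,1)=+0→XO/OX/.O/X./OX; (3,1)=+0→XO/OX/../XO/OX
ply 5, X at XO/OX/O./X./OX | (2,1)=+0→XO/OX/OX/X./OX*; (3,1)=+0→XO/OX/O./XX/OX
ply 6, O at XO/OX/OX/X./OX | (3,1)=+0→XO/OX/OX/XO/OX*
ply 7: XO/OX/OX/XO/OX is terminal +0 (X); from .O/../../X./OX depth 6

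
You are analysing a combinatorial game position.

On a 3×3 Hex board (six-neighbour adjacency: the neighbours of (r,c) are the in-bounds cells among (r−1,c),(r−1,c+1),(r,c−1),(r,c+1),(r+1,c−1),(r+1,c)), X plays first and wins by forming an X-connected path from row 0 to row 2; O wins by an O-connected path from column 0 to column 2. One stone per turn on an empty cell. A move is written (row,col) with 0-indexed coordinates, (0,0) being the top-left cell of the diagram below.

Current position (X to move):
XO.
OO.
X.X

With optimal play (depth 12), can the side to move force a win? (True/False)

X winning at [XO./OO./X.X]: False

p1 X@[XO./OO./X.X]: (0,2)[XOX/OO./X.X]-1* (1,2)[XO./OOX/X.X]-1 (2,1)[XO./OO./XXX]-1
p2 O@[XOX/OO./X.X]: (1,2)[XOX/OOO/X.X]+1* (2,1)[XOX/OO./XOX]-1
p3 X@[XOX/OOO/X.X] terminal -1; root [XO./OO./X.X] d12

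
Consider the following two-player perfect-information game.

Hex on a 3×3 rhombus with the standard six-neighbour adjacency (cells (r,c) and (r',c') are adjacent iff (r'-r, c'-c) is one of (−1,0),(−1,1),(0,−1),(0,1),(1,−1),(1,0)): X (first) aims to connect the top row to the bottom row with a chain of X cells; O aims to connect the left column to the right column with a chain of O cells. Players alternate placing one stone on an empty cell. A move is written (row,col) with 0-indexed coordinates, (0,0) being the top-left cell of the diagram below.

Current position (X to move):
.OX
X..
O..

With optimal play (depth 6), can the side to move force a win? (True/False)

[.OX/X../O..] X move#1: (0,0):-1/XOX/X../O.., (1,1):-1/.OX/XX./O.., (1,2):+1/.OX/X.X/O..*, (2,1):+1/.OX/X../OX., (2,2):-1/.OX/X../O.X
[.OX/X.X/O..] O move#2: (0,0):-1/OOX/X.X/O..*, (1,1):-1/.OX/XOX/O.., (2,1):-1/.OX/X.X/OO., (2,2):-1/.OX/X.X/O.O
[OOX/X.X/O..] X move#3: (1,1):+1/OOX/XXX/O..*, (2,1):+1/OOX/X.X/OX., (2,2):+1/OOX/X.X/O.X
[OOX/XXX/O..] O move#4: (2,1):-1/OOX/XXX/OO.*, (2,2):-1/OOX/XXX/O.O
[OOX/XXX/OO.] X move#5: (2,2):+1/OOX/XXX/OOX*
[OOX/XXX/OOX] end (terminal -1, O#6); searched .OX/X../O.. to 6

X winning at [.OX/X../O..]: True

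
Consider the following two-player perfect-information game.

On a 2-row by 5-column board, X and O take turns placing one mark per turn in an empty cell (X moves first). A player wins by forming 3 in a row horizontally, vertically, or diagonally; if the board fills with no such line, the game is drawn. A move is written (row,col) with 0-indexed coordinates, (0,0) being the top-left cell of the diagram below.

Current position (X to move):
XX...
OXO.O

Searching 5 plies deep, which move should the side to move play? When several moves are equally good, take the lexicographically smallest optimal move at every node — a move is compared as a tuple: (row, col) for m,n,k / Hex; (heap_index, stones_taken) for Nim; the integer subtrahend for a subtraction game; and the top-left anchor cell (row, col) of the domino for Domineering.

X's best at [XX.../OXO.O]: (0,2)

p1 X@[XX.../OXO.O]: (0,2)[XXX../OXO.O]+1* (0,3)[XX.X./OXO.O]-1 (0,4)[XX..X/OXO.O]-1 (1,3)[XX.../OXOXO]+0
p2 O@[XXX../OXO.O] terminal -1; root [XX.../OXO.O] d5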